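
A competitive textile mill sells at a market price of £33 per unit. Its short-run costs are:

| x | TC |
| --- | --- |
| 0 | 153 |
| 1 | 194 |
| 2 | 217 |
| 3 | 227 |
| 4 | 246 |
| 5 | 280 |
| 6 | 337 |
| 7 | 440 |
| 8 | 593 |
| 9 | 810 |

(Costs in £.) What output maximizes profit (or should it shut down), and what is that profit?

x = 4; profit = -£114

Tabulate TR − TC: x=0: -153; x=1: -161; x=2: -151; x=3: -128; x=4: -114; x=5: -115; x=6: -139; x=7: -209; x=8: -329; x=9: -513.
Profit is maximized at x = 4. AVC there is 93/4 = £23.25 ≤ P, so producing beats shutting down (which would give -£153).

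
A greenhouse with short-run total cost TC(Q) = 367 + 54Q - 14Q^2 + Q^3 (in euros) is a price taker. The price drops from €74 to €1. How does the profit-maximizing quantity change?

Output falls from 10 to 0 (the firm shuts down)

AVC = 54 - 14Q + Q^2, minimized at Q = 7 where min AVC = €5. MC = 54 - 28Q + 3Q^2.
At P = €74 ≥ min AVC, set P = MC on the rising branch: Q = 10.
At P = €1 < min AVC = €5, price no longer covers variable cost at any output, so the firm shuts down: Q = 0.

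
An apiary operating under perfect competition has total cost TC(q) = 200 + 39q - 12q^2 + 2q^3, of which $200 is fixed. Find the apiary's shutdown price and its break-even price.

Shutdown price = $21; break-even price = $69

AVC = 39 - 12q + 2q^2; minimized at q = 3, giving min AVC = $21. That is the shutdown price.
ATC = 200/q + 39 - 12q + 2q^2. Setting dATC/dq = −200/q^2 − 12 + 4q = 0 gives q = 5 (since 4·5^3 − 12·5^2 = 200).
min ATC = 200/5 + 39 − 12·5 + 2·5^2 = $69. That is the break-even price.
For $21 ≤ P < $69 the firm produces at a loss; below $21 it shuts down.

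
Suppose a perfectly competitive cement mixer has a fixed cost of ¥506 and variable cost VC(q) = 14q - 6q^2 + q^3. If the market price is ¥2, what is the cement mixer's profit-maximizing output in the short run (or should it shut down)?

Variable cost is VC = 14q - 6q^2 + q^3, so AVC = VC/q = 14 - 6q + q^2 and MC = dTC/dq = 14 - 12q + 3q^2.
AVC hits its minimum where MC = AVC, at q = 3, giving min AVC = 14 - 6·3 + 3^2 = ¥5.
P = ¥2 lies below min AVC = ¥5; no output level covers variable cost.
The firm minimizes its loss by shutting down and losing only its fixed cost of ¥506.

Shut down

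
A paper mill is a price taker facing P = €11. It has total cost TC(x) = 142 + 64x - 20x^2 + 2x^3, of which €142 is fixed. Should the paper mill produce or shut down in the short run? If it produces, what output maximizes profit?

From TC, MC = TC'(x) = 64 - 40x + 6x^2 and AVC = VC/x = 64 - 20x + 2x^2.
The AVC parabola has its vertex at x = 20/4 = 5, where AVC = 64 - 20·5 + 2·5^2 = €14.
Since P = €11 < min AVC = €14, price fails to cover variable cost at any output.
The firm minimizes its loss by shutting down and losing only its fixed cost of €142.

Shut down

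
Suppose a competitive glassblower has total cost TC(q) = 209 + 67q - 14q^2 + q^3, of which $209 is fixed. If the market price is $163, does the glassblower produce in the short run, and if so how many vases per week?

Produce at q = 12

Strip out fixed cost: VC = 67q - 14q^2 + q^3. Then AVC = 67 - 14q + q^2 and MC = 67 - 28q + 3q^2.
The AVC parabola has its vertex at q = 14/2 = 7, where AVC = 67 - 14·7 + 7^2 = $18.
Because $163 ≥ $18, revenue can cover variable cost; the firm operates.
Set P = MC: 163 = 67 - 28q + 3q^2 → -96 - 28q + 3q^2 = 0. The roots are q = -8/3 and q = 12; the profit-maximizing output is on the rising part of MC, so q* = 12.
Check: AVC at q = 12 is $43 ≤ P, so revenue covers variable cost.
Profit = P·q − TC = 163·12 − 725 = $1231.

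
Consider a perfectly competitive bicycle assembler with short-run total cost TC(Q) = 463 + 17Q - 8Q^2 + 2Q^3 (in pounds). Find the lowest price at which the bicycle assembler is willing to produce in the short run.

£9 per unit

Short-run supply begins at min AVC. From VC = 17Q - 8Q^2 + 2Q^3, AVC = 17 - 8Q + 2Q^2.
dAVC/dQ = -8 + 4Q = 0 gives Q = 2. min AVC = 17 - 8·2 + 2·2^2 = 9.
The firm shuts down for any P below £9.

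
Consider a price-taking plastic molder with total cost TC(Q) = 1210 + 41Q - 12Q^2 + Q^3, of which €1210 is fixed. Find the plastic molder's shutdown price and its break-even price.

AVC = 41 - 12Q + Q^2; minimized at Q = 6, giving min AVC = €5. That is the shutdown price.
ATC = 1210/Q + 41 - 12Q + Q^2. Setting dATC/dQ = −1210/Q^2 − 12 + 2Q = 0 gives Q = 11 (since 2·11^3 − 12·11^2 = 1210).
min ATC = 1210/11 + 41 − 12·11 + 11^2 = €140. That is the break-even price.
Between these two prices the firm operates at a loss; above €140 it earns a profit.

Shutdown price = €5; break-even price = €140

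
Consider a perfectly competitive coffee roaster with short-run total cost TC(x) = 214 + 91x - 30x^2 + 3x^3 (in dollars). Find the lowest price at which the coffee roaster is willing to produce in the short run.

The firm shuts down when price falls below the minimum of average variable cost. AVC = VC/x = 91 - 30x + 3x^2.
At the minimum of AVC, MC = AVC. MC = 91 - 60x + 9x^2; setting MC = AVC gives 6x^2 - 30x = 0, so x = 5. min AVC = 16.
For P < $16 the firm produces nothing.

$16 per unit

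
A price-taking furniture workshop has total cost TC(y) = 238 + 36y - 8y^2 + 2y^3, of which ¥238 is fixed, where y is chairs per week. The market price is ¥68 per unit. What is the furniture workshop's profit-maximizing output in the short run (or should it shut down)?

Variable cost is VC = 36y - 8y^2 + 2y^3, so AVC = VC/y = 36 - 8y + 2y^2 and MC = dTC/dy = 36 - 16y + 6y^2.
AVC is minimized where dAVC/dy = -8 + 4y = 0, at y = 2; min AVC = 36 - 8·2 + 2·2^2 = ¥28.
Because ¥68 ≥ ¥28, revenue can cover variable cost; the firm operates.
Set P = MC: 68 = 36 - 16y + 6y^2 → -32 - 16y + 6y^2 = 0. The roots are y = -4/3 and y = 4; the profit-maximizing output is on the rising part of MC, so y* = 4.
Check: AVC at y = 4 is ¥36 ≤ P, so revenue covers variable cost.
Profit = P·y − TC = 68·4 − 382 = -¥110, a loss, but smaller than the ¥238 fixed cost the firm would lose by shutting down.

Produce at y = 4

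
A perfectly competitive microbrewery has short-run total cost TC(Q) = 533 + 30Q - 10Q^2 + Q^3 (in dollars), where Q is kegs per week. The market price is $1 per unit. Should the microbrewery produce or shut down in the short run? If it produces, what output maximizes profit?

From TC, MC = TC'(Q) = 30 - 20Q + 3Q^2 and AVC = VC/Q = 30 - 10Q + Q^2.
AVC is minimized where dAVC/dQ = -10 + 2Q = 0, at Q = 5; min AVC = 30 - 10·5 + 5^2 = $5.
With P < min AVC ($1 < $5), every unit sold adds to the loss.
Shutting down limits the loss to fixed cost, $533.

Shut down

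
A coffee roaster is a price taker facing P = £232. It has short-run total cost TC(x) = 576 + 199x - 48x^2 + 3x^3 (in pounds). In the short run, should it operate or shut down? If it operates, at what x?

From TC, MC = TC'(x) = 199 - 96x + 9x^2 and AVC = VC/x = 199 - 48x + 3x^2.
AVC hits its minimum where MC = AVC, at x = 8, giving min AVC = 199 - 48·8 + 3·8^2 = £7.
Because £232 ≥ £7, revenue can cover variable cost; the firm operates.
Set P = MC: 232 = 199 - 96x + 9x^2 → -33 - 96x + 9x^2 = 0. The roots are x = -1/3 and x = 11; the profit-maximizing output is on the rising part of MC, so x* = 11.
Check: AVC at x = 11 is £34 ≤ P, so revenue covers variable cost.
Profit = P·x − TC = 232·11 − 950 = £1602.

Produce at x = 11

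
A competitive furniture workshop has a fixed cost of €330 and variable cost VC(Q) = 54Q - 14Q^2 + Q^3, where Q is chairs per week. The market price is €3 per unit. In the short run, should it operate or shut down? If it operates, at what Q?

Shut down

Strip out fixed cost: VC = 54Q - 14Q^2 + Q^3. Then AVC = 54 - 14Q + Q^2 and MC = 54 - 28Q + 3Q^2.
The AVC parabola has its vertex at Q = 14/2 = 7, where AVC = 54 - 14·7 + 7^2 = €5.
P = €3 lies below min AVC = €5; no output level covers variable cost.
The firm minimizes its loss by shutting down and losing only its fixed cost of €330.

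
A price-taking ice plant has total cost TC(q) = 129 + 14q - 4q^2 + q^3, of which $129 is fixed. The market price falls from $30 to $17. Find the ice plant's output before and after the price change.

Output falls from 4 to 3

MC = 14 - 8q + 3q^2; the shutdown threshold is min AVC = $10 (at q = 2).
At P = $30 ≥ min AVC, set P = MC on the rising branch: q = 4.
At P = $17 ≥ min AVC, set P = MC: q = 3. The firm stays open but cuts output.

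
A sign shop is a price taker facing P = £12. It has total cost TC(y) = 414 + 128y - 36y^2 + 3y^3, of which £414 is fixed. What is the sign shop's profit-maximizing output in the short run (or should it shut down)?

Variable cost is VC = 128y - 36y^2 + 3y^3, so AVC = VC/y = 128 - 36y + 3y^2 and MC = dTC/dy = 128 - 72y + 9y^2.
AVC hits its minimum where MC = AVC, at y = 6, giving min AVC = 128 - 36·6 + 3·6^2 = £20.
With P < min AVC (£12 < £20), every unit sold adds to the loss.
The firm minimizes its loss by shutting down and losing only its fixed cost of £414.

Shut down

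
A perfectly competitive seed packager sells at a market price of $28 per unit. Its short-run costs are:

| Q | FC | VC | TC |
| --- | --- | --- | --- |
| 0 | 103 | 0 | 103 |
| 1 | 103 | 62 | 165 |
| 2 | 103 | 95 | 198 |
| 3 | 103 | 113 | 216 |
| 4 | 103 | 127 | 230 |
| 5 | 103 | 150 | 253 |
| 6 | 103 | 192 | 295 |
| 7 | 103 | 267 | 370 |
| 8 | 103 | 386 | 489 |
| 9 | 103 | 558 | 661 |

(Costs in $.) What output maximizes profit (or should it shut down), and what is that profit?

Q = 0 (shut down); profit = -$103

Tabulate TR − TC: Q=0: -103; Q=1: -137; Q=2: -142; Q=3: -132; Q=4: -118; Q=5: -113; Q=6: -127; Q=7: -174; Q=8: -265; Q=9: -409.
Profit is highest at Q = 0. Equivalently, the lowest AVC in the table is 150/5 ≈ $30 at Q = 5, and P = $28 falls below it — price never covers variable cost, so the firm shuts down and loses only its fixed cost.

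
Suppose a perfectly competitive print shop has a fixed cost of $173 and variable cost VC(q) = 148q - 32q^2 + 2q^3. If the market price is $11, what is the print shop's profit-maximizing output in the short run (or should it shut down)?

Shut down

From TC, MC = TC'(q) = 148 - 64q + 6q^2 and AVC = VC/q = 148 - 32q + 2q^2.
AVC hits its minimum where MC = AVC, at q = 8, giving min AVC = 148 - 32·8 + 2·8^2 = $20.
With P < min AVC ($11 < $20), every unit sold adds to the loss.
The firm minimizes its loss by shutting down and losing only its fixed cost of $173.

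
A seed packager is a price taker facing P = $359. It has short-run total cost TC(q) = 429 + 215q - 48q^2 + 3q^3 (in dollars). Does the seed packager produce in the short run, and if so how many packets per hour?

Variable cost is VC = 215q - 48q^2 + 3q^3, so AVC = VC/q = 215 - 48q + 3q^2 and MC = dTC/dq = 215 - 96q + 9q^2.
AVC is minimized where dAVC/dq = -48 + 6q = 0, at q = 8; min AVC = 215 - 48·8 + 3·8^2 = $23.
P = $359 exceeds min AVC = $23, so the firm stays open.
Set P = MC: 359 = 215 - 96q + 9q^2 → -144 - 96q + 9q^2 = 0. The roots are q = -4/3 and q = 12; the profit-maximizing output is on the rising part of MC, so q* = 12.
Check: AVC at q = 12 is $71 ≤ P, so revenue covers variable cost.
Profit = P·q − TC = 359·12 − 1281 = $3027.

Produce at q = 12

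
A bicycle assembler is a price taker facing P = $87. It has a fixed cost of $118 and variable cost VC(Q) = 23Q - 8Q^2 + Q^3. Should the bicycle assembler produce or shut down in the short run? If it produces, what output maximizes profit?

Produce at Q = 8

Strip out fixed cost: VC = 23Q - 8Q^2 + Q^3. Then AVC = 23 - 8Q + Q^2 and MC = 23 - 16Q + 3Q^2.
AVC is minimized where dAVC/dQ = -8 + 2Q = 0, at Q = 4; min AVC = 23 - 8·4 + 4^2 = $7.
Since P = $87 ≥ min AVC = $7, price covers variable cost and the firm should produce.
Set P = MC: 87 = 23 - 16Q + 3Q^2 → -64 - 16Q + 3Q^2 = 0. The roots are Q = -8/3 and Q = 8; the profit-maximizing output is on the rising part of MC, so Q* = 8.
Check: AVC at Q = 8 is $23 ≤ P, so revenue covers variable cost.
Profit = P·Q − TC = 87·8 − 302 = $394.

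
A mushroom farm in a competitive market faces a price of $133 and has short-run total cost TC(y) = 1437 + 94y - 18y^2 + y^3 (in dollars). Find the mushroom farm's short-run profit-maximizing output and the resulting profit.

Profit = -$85 at y = 13

AVC = 94 - 18y + y^2; min AVC = $13 at y = 9. Since P = $133 ≥ min AVC, the firm produces.
MC = 94 - 36y + 3y^2. Setting P = MC and taking the root on the rising branch gives y* = 13.
TR = 133·13 = 1729. TC = 1437 + 377 = 1814. Profit = 1729 − 1814 = -$85.
By producing, the firm covers all variable cost plus $1352 of fixed cost; shutting down would lose the full $1437.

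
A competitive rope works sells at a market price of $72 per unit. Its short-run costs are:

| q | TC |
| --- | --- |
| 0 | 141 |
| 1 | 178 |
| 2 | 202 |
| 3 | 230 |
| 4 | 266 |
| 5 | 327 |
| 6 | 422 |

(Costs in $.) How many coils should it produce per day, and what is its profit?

q = 5; profit = $33

Compute π = P·q − TC at each output: q=0: -141; q=1: -106; q=2: -58; q=3: -14; q=4: 22; q=5: 33; q=6: 10.
Profit is maximized at q = 5. AVC there is 186/5 = $37.20 ≤ P, so producing beats shutting down (which would give -$141).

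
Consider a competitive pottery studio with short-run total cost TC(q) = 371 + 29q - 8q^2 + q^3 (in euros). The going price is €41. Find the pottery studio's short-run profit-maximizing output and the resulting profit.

Profit = -€227 at q = 6

AVC = 29 - 8q + q^2 has its minimum €13 at q = 4; price €41 clears that bar, so the firm operates.
MC = 29 - 16q + 3q^2. Setting P = MC and taking the root on the rising branch gives q* = 6.
TR = 41·6 = 246. TC = 371 + 102 = 473. Profit = 246 − 473 = -€227.
Shutting down would mean losing the fixed cost of €371, so operating at a loss of €227 is better by €144.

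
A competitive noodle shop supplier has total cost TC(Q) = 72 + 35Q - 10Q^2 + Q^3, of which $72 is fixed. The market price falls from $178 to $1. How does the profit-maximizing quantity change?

Output falls from 11 to 0 (the firm shuts down)

AVC = 35 - 10Q + Q^2, minimized at Q = 5 where min AVC = $10. MC = 35 - 20Q + 3Q^2.
With P = $178 above the shutdown price, P = MC gives Q = 11.
At P = $1 < min AVC = $10, price no longer covers variable cost at any output, so the firm shuts down: Q = 0.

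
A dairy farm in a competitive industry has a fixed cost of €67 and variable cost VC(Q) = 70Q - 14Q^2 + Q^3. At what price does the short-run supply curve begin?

The firm shuts down when price falls below the minimum of average variable cost. AVC = VC/Q = 70 - 14Q + Q^2.
At the minimum of AVC, MC = AVC. MC = 70 - 28Q + 3Q^2; setting MC = AVC gives 2Q^2 - 14Q = 0, so Q = 7. min AVC = 21.
So the shutdown price is €21.

€21 per unit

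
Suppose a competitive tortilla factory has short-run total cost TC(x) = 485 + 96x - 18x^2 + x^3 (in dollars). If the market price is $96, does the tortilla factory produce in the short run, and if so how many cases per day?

From TC, MC = TC'(x) = 96 - 36x + 3x^2 and AVC = VC/x = 96 - 18x + x^2.
AVC hits its minimum where MC = AVC, at x = 9, giving min AVC = 96 - 18·9 + 9^2 = $15.
P = $96 exceeds min AVC = $15, so the firm stays open.
P = MC gives -36x + 3x^2 = 0, with roots 0 and 12. Take the larger (rising MC): x* = 12.
Check: AVC at x = 12 is $24 ≤ P, so revenue covers variable cost.
Profit = P·x − TC = 96·12 − 773 = $379.

Produce at x = 12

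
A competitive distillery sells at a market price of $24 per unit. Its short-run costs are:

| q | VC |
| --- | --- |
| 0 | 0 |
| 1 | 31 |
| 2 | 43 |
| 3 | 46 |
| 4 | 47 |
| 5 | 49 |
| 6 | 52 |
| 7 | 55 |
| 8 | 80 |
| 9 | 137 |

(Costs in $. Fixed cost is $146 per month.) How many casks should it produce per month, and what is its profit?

q = 7; profit = -$33

Compute π = P·q − TC at each output: q=0: -146; q=1: -153; q=2: -141; q=3: -120; q=4: -97; q=5: -75; q=6: -54; q=7: -33; q=8: -34; q=9: -67.
Profit is maximized at q = 7. AVC there is 55/7 = $7.86 ≤ P, so producing beats shutting down (which would give -$146).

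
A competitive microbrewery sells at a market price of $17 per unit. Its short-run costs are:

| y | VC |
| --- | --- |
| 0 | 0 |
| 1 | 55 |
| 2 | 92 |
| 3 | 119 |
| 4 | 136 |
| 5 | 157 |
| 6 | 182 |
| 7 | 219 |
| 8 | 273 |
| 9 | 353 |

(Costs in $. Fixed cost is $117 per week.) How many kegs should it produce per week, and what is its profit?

y = 0 (shut down); profit = -$117

Profit at each row (π = 17y − TC): y=0: -117; y=1: -155; y=2: -175; y=3: -185; y=4: -185; y=5: -189; y=6: -197; y=7: -217; y=8: -254; y=9: -317.
Profit is highest at y = 0. Equivalently, the lowest AVC in the table is 182/6 ≈ $30.33 at y = 6, and P = $17 falls below it — price never covers variable cost, so the firm shuts down and loses only its fixed cost.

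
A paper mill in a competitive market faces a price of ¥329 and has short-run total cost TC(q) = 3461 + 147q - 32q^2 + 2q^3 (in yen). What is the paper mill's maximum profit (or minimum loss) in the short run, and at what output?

AVC = 147 - 32q + 2q^2; min AVC = ¥19 at q = 8. Since P = ¥329 ≥ min AVC, the firm produces.
MC = 147 - 64q + 6q^2. Setting P = MC and taking the root on the rising branch gives q* = 13.
TR = 329·13 = 4277. TC = 3461 + 897 = 4358. Profit = 4277 − 4358 = -¥81.
Shutting down would mean losing the fixed cost of ¥3461, so operating at a loss of ¥81 is better by ¥3380.

Profit = -¥81 at q = 13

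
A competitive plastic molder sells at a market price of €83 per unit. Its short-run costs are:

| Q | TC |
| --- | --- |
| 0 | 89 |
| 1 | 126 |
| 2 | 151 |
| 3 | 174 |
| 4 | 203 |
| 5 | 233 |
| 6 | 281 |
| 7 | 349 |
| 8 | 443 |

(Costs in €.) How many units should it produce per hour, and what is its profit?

Q = 7; profit = €232

Compute π = P·Q − TC at each output: Q=0: -89; Q=1: -43; Q=2: 15; Q=3: 75; Q=4: 129; Q=5: 182; Q=6: 217; Q=7: 232; Q=8: 221.
Profit is maximized at Q = 7. AVC there is 260/7 = €37.14 ≤ P, so producing beats shutting down (which would give -€89).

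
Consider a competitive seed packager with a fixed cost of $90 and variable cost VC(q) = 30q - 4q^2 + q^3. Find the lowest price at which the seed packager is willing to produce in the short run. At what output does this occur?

The shutdown price is the minimum of AVC. VC = 30q - 4q^2 + q^3, so AVC = 30 - 4q + q^2.
At the minimum of AVC, MC = AVC. MC = 30 - 8q + 3q^2; setting MC = AVC gives 2q^2 - 4q = 0, so q = 2. min AVC = 26.
The firm shuts down for any P below $26.

$26 per unit, at q = 2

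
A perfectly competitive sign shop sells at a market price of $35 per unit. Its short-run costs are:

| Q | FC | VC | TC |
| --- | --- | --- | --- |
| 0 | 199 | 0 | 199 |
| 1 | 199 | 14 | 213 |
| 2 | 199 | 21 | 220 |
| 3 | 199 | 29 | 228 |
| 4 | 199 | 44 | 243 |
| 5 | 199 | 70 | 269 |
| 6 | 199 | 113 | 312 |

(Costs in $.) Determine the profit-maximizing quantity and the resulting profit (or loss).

Tabulate TR − TC: Q=0: -199; Q=1: -178; Q=2: -150; Q=3: -123; Q=4: -103; Q=5: -94; Q=6: -102.
Profit is maximized at Q = 5. AVC there is 70/5 = $14 ≤ P, so producing beats shutting down (which would give -$199).

Q = 5; profit = -$94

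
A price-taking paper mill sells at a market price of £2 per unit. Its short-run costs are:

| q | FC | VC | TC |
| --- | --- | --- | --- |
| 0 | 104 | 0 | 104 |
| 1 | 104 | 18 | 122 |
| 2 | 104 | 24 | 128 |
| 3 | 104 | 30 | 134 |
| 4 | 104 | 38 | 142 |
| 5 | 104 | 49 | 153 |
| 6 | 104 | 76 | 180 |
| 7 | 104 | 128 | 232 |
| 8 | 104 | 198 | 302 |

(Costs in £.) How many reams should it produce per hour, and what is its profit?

q = 0 (shut down); profit = -£104

Profit at each row (π = 2q − TC): q=0: -104; q=1: -120; q=2: -124; q=3: -128; q=4: -134; q=5: -143; q=6: -168; q=7: -218; q=8: -286.
Profit is highest at q = 0. Equivalently, the lowest AVC in the table is 38/4 ≈ £9.50 at q = 4, and P = £2 falls below it — price never covers variable cost, so the firm shuts down and loses only its fixed cost.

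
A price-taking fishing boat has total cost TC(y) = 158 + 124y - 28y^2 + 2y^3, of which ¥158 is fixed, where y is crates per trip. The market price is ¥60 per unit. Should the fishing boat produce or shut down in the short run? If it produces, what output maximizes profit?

From TC, MC = TC'(y) = 124 - 56y + 6y^2 and AVC = VC/y = 124 - 28y + 2y^2.
AVC hits its minimum where MC = AVC, at y = 7, giving min AVC = 124 - 28·7 + 2·7^2 = ¥26.
P = ¥60 exceeds min AVC = ¥26, so the firm stays open.
P = MC gives 64 - 56y + 6y^2 = 0, with roots 4/3 and 8. Take the larger (rising MC): y* = 8.
Check: AVC at y = 8 is ¥28 ≤ P, so revenue covers variable cost.
Profit = P·y − TC = 60·8 − 382 = ¥98.

Produce at y = 8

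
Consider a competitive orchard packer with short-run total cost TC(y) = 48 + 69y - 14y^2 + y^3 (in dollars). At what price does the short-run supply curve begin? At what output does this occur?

$20 per unit, at y = 7

The shutdown price is the minimum of AVC. VC = 69y - 14y^2 + y^3, so AVC = 69 - 14y + y^2.
dAVC/dy = -14 + 2y = 0 gives y = 7. min AVC = 69 - 14·7 + 7^2 = 20.
The firm shuts down for any P below $20.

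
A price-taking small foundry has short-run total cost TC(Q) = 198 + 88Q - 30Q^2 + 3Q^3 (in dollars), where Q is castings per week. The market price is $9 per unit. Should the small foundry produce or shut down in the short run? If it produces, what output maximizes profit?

Shut down

From TC, MC = TC'(Q) = 88 - 60Q + 9Q^2 and AVC = VC/Q = 88 - 30Q + 3Q^2.
AVC is minimized where dAVC/dQ = -30 + 6Q = 0, at Q = 5; min AVC = 88 - 30·5 + 3·5^2 = $13.
P = $9 lies below min AVC = $13; no output level covers variable cost.
Best response: produce nothing and absorb the $198 fixed cost.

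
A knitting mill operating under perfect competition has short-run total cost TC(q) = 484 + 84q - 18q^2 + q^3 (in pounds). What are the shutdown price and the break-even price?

Shutdown price = £3; break-even price = £51

Shutdown price = min AVC. AVC = 84 - 18q + q^2, with vertex at q = 9 and minimum £3.
ATC = 484/q + 84 - 18q + q^2. Setting dATC/dq = −484/q^2 − 18 + 2q = 0 gives q = 11 (since 2·11^3 − 18·11^2 = 484).
min ATC = 484/11 + 84 − 18·11 + 11^2 = £51. That is the break-even price.
Between these two prices the firm operates at a loss; above £51 it earns a profit.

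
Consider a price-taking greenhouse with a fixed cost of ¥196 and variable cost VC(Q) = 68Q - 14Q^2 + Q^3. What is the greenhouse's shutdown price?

¥19 per unit

The shutdown price is the minimum of AVC. VC = 68Q - 14Q^2 + Q^3, so AVC = 68 - 14Q + Q^2.
dAVC/dQ = -14 + 2Q = 0 gives Q = 7. min AVC = 68 - 14·7 + 7^2 = 19.
For P < ¥19 the firm produces nothing.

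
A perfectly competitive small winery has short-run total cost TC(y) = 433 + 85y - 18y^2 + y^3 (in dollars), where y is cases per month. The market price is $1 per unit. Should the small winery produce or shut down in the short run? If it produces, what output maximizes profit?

Shut down

Variable cost is VC = 85y - 18y^2 + y^3, so AVC = VC/y = 85 - 18y + y^2 and MC = dTC/dy = 85 - 36y + 3y^2.
The AVC parabola has its vertex at y = 18/2 = 9, where AVC = 85 - 18·9 + 9^2 = $4.
P = $1 lies below min AVC = $4; no output level covers variable cost.
Shutting down limits the loss to fixed cost, $433.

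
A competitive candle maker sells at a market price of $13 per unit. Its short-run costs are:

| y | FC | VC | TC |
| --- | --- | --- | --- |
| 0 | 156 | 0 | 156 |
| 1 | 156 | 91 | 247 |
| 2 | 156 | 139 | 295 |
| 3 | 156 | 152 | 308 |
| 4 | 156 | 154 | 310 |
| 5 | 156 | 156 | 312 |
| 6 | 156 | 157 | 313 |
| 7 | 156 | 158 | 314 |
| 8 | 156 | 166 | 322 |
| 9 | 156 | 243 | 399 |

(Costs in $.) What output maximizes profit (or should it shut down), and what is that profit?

Profit at each row (π = 13y − TC): y=0: -156; y=1: -234; y=2: -269; y=3: -269; y=4: -258; y=5: -247; y=6: -235; y=7: -223; y=8: -218; y=9: -282.
Profit is highest at y = 0. Equivalently, the lowest AVC in the table is 166/8 ≈ $20.75 at y = 8, and P = $13 falls below it — price never covers variable cost, so the firm shuts down and loses only its fixed cost.

y = 0 (shut down); profit = -$156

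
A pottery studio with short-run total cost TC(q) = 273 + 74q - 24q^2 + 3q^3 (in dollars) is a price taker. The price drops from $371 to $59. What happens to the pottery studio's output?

MC = 74 - 48q + 9q^2; the shutdown threshold is min AVC = $26 (at q = 4).
With P = $371 above the shutdown price, P = MC gives q = 9.
At P = $59 ≥ min AVC, set P = MC: q = 5. The firm stays open but cuts output.

Output falls from 9 to 5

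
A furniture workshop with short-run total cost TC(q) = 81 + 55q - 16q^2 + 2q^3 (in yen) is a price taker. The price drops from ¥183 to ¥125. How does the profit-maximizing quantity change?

AVC = 55 - 16q + 2q^2, minimized at q = 4 where min AVC = ¥23. MC = 55 - 32q + 6q^2.
With P = ¥183 above the shutdown price, P = MC gives q = 8.
At P = ¥125 ≥ min AVC, set P = MC: q = 7. The firm stays open but cuts output.

Output falls from 8 to 7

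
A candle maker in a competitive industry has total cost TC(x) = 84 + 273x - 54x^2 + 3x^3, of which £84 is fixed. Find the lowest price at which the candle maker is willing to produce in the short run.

The shutdown price is the minimum of AVC. VC = 273x - 54x^2 + 3x^3, so AVC = 273 - 54x + 3x^2.
dAVC/dx = -54 + 6x = 0 gives x = 9. min AVC = 273 - 54·9 + 3·9^2 = 30.
The firm shuts down for any P below £30.

£30 per unit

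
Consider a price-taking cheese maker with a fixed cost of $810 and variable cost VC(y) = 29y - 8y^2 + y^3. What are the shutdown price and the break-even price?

AVC = 29 - 8y + y^2; minimized at y = 4, giving min AVC = $13. That is the shutdown price.
ATC = 810/y + 29 - 8y + y^2. Setting dATC/dy = −810/y^2 − 8 + 2y = 0 gives y = 9 (since 2·9^3 − 8·9^2 = 810).
min ATC = 810/9 + 29 − 8·9 + 9^2 = $128. That is the break-even price.
Between these two prices the firm operates at a loss; above $128 it earns a profit.

Shutdown price = $13; break-even price = $128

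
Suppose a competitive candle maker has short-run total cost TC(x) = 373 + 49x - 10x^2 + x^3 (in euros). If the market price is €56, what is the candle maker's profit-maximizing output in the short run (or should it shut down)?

Strip out fixed cost: VC = 49x - 10x^2 + x^3. Then AVC = 49 - 10x + x^2 and MC = 49 - 20x + 3x^2.
AVC hits its minimum where MC = AVC, at x = 5, giving min AVC = 49 - 10·5 + 5^2 = €24.
Because €56 ≥ €24, revenue can cover variable cost; the firm operates.
Solving P = MC: -7 - 20x + 3x^2 = 0 ⇒ x = -1/3 or 7. On the upward-sloping branch, x* = 7.
Check: AVC at x = 7 is €28 ≤ P, so revenue covers variable cost.
Profit = P·x − TC = 56·7 − 569 = -€177, a loss, but smaller than the €373 fixed cost the firm would lose by shutting down.

Produce at x = 7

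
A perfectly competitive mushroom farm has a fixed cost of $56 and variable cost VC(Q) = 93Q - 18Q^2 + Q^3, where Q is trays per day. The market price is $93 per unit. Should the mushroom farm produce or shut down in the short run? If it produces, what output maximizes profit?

Produce at Q = 12

From TC, MC = TC'(Q) = 93 - 36Q + 3Q^2 and AVC = VC/Q = 93 - 18Q + Q^2.
AVC hits its minimum where MC = AVC, at Q = 9, giving min AVC = 93 - 18·9 + 9^2 = $12.
Because $93 ≥ $12, revenue can cover variable cost; the firm operates.
Solving P = MC: -36Q + 3Q^2 = 0 ⇒ Q = 0 or 12. On the upward-sloping branch, Q* = 12.
Check: AVC at Q = 12 is $21 ≤ P, so revenue covers variable cost.
Profit = P·Q − TC = 93·12 − 308 = $808.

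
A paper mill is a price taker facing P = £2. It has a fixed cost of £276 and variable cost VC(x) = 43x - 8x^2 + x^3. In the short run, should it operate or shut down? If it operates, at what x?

Strip out fixed cost: VC = 43x - 8x^2 + x^3. Then AVC = 43 - 8x + x^2 and MC = 43 - 16x + 3x^2.
The AVC parabola has its vertex at x = 8/2 = 4, where AVC = 43 - 8·4 + 4^2 = £27.
Since P = £2 < min AVC = £27, price fails to cover variable cost at any output.
Shutting down limits the loss to fixed cost, £276.

Shut down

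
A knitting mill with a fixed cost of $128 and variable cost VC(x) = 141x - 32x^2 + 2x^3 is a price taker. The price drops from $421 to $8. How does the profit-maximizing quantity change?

MC = 141 - 64x + 6x^2; the shutdown threshold is min AVC = $13 (at x = 8).
At P = $421 ≥ min AVC, set P = MC on the rising branch: x = 14.
At P = $8 < min AVC = $13, price no longer covers variable cost at any output, so the firm shuts down: x = 0.

Output falls from 14 to 0 (the firm shuts down)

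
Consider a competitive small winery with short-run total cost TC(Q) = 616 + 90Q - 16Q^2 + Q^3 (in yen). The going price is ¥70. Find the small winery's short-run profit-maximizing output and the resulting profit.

Profit = -¥216 at Q = 10

AVC = 90 - 16Q + Q^2; min AVC = ¥26 at Q = 8. Since P = ¥70 ≥ min AVC, the firm produces.
With MC = 90 - 32Q + 3Q^2, P = MC on the upward-sloping part at Q* = 10.
TR = 70·10 = 700. TC = 616 + 300 = 916. Profit = 700 − 916 = -¥216.
By producing, the firm covers all variable cost plus ¥400 of fixed cost; shutting down would lose the full ¥616.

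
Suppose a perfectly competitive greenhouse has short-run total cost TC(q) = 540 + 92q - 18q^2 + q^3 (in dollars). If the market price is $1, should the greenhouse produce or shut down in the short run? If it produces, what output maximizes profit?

Shut down

Strip out fixed cost: VC = 92q - 18q^2 + q^3. Then AVC = 92 - 18q + q^2 and MC = 92 - 36q + 3q^2.
AVC hits its minimum where MC = AVC, at q = 9, giving min AVC = 92 - 18·9 + 9^2 = $11.
With P < min AVC ($1 < $11), every unit sold adds to the loss.
Best response: produce nothing and absorb the $540 fixed cost.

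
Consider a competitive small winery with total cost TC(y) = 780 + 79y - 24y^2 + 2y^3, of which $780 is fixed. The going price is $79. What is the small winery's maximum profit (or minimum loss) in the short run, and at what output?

Profit = -$268 at y = 8

AVC = 79 - 24y + 2y^2 has its minimum $7 at y = 6; price $79 clears that bar, so the firm operates.
MC = 79 - 48y + 6y^2. Setting P = MC and taking the root on the rising branch gives y* = 8.
TR = 79·8 = 632. TC = 780 + 120 = 900. Profit = 632 − 900 = -$268.
That loss of $268 beats the $780 the firm would lose by shutting down; producing recovers $512 of fixed cost.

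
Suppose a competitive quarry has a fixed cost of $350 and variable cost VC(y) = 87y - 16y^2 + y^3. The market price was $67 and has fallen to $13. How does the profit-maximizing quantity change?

Output falls from 10 to 0 (the firm shuts down)

AVC = 87 - 16y + y^2, minimized at y = 8 where min AVC = $23. MC = 87 - 32y + 3y^2.
With P = $67 above the shutdown price, P = MC gives y = 10.
At P = $13 < min AVC = $23, price no longer covers variable cost at any output, so the firm shuts down: y = 0.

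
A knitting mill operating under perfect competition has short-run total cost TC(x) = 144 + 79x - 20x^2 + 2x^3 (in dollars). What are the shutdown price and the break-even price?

Shutdown price = $29; break-even price = $55

Shutdown price = min AVC. AVC = 79 - 20x + 2x^2, with vertex at x = 5 and minimum $29.
ATC = 144/x + 79 - 20x + 2x^2. Setting dATC/dx = −144/x^2 − 20 + 4x = 0 gives x = 6 (since 4·6^3 − 20·6^2 = 144).
min ATC = 144/6 + 79 − 20·6 + 2·6^2 = $55. That is the break-even price.
Between these two prices the firm operates at a loss; above $55 it earns a profit.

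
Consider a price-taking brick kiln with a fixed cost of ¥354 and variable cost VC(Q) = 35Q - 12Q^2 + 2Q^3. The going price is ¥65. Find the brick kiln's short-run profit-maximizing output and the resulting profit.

Profit = -¥154 at Q = 5

AVC = 35 - 12Q + 2Q^2; min AVC = ¥17 at Q = 3. Since P = ¥65 ≥ min AVC, the firm produces.
MC = 35 - 24Q + 6Q^2. Setting P = MC and taking the root on the rising branch gives Q* = 5.
TR = 65·5 = 325. TC = 354 + 125 = 479. Profit = 325 − 479 = -¥154.
That loss of ¥154 beats the ¥354 the firm would lose by shutting down; producing recovers ¥200 of fixed cost.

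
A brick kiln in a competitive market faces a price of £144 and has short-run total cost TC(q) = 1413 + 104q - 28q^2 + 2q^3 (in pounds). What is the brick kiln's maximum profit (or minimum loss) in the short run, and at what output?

AVC = 104 - 28q + 2q^2; min AVC = £6 at q = 7. Since P = £144 ≥ min AVC, the firm produces.
MC = 104 - 56q + 6q^2. Setting P = MC and taking the root on the rising branch gives q* = 10.
TR = 144·10 = 1440. TC = 1413 + 240 = 1653. Profit = 1440 − 1653 = -£213.
By producing, the firm covers all variable cost plus £1200 of fixed cost; shutting down would lose the full £1413.

Profit = -£213 at q = 10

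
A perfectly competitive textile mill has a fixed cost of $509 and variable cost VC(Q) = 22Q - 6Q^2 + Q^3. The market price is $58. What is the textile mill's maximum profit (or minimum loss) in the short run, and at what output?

Profit = -$293 at Q = 6

AVC = 22 - 6Q + Q^2; min AVC = $13 at Q = 3. Since P = $58 ≥ min AVC, the firm produces.
With MC = 22 - 12Q + 3Q^2, P = MC on the upward-sloping part at Q* = 6.
TR = 58·6 = 348. TC = 509 + 132 = 641. Profit = 348 − 641 = -$293.
That loss of $293 beats the $509 the firm would lose by shutting down; producing recovers $216 of fixed cost.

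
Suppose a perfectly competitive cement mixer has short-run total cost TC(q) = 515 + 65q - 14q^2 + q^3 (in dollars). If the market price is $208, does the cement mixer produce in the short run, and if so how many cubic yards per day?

From TC, MC = TC'(q) = 65 - 28q + 3q^2 and AVC = VC/q = 65 - 14q + q^2.
AVC is minimized where dAVC/dq = -14 + 2q = 0, at q = 7; min AVC = 65 - 14·7 + 7^2 = $16.
Since P = $208 ≥ min AVC = $16, price covers variable cost and the firm should produce.
Solving P = MC: -143 - 28q + 3q^2 = 0 ⇒ q = -11/3 or 13. On the upward-sloping branch, q* = 13.
Check: AVC at q = 13 is $52 ≤ P, so revenue covers variable cost.
Profit = P·q − TC = 208·13 − 1191 = $1513.

Produce at q = 13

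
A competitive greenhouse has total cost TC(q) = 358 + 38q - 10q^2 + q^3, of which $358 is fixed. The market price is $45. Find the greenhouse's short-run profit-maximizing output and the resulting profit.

AVC = 38 - 10q + q^2; min AVC = $13 at q = 5. Since P = $45 ≥ min AVC, the firm produces.
MC = 38 - 20q + 3q^2. Setting P = MC and taking the root on the rising branch gives q* = 7.
TR = 45·7 = 315. TC = 358 + 119 = 477. Profit = 315 − 477 = -$162.
That loss of $162 beats the $358 the firm would lose by shutting down; producing recovers $196 of fixed cost.

Profit = -$162 at q = 7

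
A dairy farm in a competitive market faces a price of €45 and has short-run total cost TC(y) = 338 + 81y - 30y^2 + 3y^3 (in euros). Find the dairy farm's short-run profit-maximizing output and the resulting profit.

AVC = 81 - 30y + 3y^2 has its minimum €6 at y = 5; price €45 clears that bar, so the firm operates.
MC = 81 - 60y + 9y^2. Setting P = MC and taking the root on the rising branch gives y* = 6.
TR = 45·6 = 270. TC = 338 + 54 = 392. Profit = 270 − 392 = -€122.
Shutting down would mean losing the fixed cost of €338, so operating at a loss of €122 is better by €216.

Profit = -€122 at y = 6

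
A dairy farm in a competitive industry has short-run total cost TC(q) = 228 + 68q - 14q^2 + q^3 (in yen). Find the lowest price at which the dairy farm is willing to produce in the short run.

The firm shuts down when price falls below the minimum of average variable cost. AVC = VC/q = 68 - 14q + q^2.
dAVC/dq = -14 + 2q = 0 gives q = 7. min AVC = 68 - 14·7 + 7^2 = 19.
For P < ¥19 the firm produces nothing.

¥19 per unit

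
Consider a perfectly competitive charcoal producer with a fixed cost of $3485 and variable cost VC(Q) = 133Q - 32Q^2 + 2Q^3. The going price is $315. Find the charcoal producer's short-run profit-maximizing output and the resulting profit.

Profit = -$105 at Q = 13

AVC = 133 - 32Q + 2Q^2 has its minimum $5 at Q = 8; price $315 clears that bar, so the firm operates.
With MC = 133 - 64Q + 6Q^2, P = MC on the upward-sloping part at Q* = 13.
TR = 315·13 = 4095. TC = 3485 + 715 = 4200. Profit = 4095 − 4200 = -$105.
That loss of $105 beats the $3485 the firm would lose by shutting down; producing recovers $3380 of fixed cost.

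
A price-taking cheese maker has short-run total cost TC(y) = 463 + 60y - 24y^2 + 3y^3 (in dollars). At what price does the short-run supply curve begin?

$12 per unit

The firm shuts down when price falls below the minimum of average variable cost. AVC = VC/y = 60 - 24y + 3y^2.
At the minimum of AVC, MC = AVC. MC = 60 - 48y + 9y^2; setting MC = AVC gives 6y^2 - 24y = 0, so y = 4. min AVC = 12.
For P < $12 the firm produces nothing.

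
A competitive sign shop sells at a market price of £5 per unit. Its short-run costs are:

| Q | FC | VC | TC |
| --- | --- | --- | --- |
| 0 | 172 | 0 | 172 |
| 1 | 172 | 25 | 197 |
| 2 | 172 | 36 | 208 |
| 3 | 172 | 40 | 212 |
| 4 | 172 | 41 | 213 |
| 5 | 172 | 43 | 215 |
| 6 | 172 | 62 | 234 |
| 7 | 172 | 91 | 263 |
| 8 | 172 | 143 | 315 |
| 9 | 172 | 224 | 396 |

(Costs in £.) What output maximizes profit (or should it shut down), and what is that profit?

Tabulate TR − TC: Q=0: -172; Q=1: -192; Q=2: -198; Q=3: -197; Q=4: -193; Q=5: -190; Q=6: -204; Q=7: -228; Q=8: -275; Q=9: -351.
Profit is highest at Q = 0. Equivalently, the lowest AVC in the table is 43/5 ≈ £8.60 at Q = 5, and P = £5 falls below it — price never covers variable cost, so the firm shuts down and loses only its fixed cost.

Q = 0 (shut down); profit = -£172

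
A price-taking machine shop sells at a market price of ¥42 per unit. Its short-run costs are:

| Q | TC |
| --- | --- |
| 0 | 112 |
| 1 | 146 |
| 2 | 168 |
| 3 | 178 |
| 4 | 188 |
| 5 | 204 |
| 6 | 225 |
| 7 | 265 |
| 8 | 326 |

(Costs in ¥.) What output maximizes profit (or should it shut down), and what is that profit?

Compute π = P·Q − TC at each output: Q=0: -112; Q=1: -104; Q=2: -84; Q=3: -52; Q=4: -20; Q=5: 6; Q=6: 27; Q=7: 29; Q=8: 10.
Profit is maximized at Q = 7. AVC there is 153/7 = ¥21.86 ≤ P, so producing beats shutting down (which would give -¥112).

Q = 7; profit = ¥29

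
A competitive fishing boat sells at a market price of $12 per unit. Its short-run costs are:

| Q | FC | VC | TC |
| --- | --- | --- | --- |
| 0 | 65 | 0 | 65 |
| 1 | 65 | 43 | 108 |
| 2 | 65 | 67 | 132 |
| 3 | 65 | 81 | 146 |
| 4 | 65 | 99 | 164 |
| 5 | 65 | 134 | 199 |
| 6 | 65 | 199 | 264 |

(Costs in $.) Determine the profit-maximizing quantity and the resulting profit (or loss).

Compute π = P·Q − TC at each output: Q=0: -65; Q=1: -96; Q=2: -108; Q=3: -110; Q=4: -116; Q=5: -139; Q=6: -192.
Profit is highest at Q = 0. Equivalently, the lowest AVC in the table is 99/4 ≈ $24.75 at Q = 4, and P = $12 falls below it — price never covers variable cost, so the firm shuts down and loses only its fixed cost.

Q = 0 (shut down); profit = -$65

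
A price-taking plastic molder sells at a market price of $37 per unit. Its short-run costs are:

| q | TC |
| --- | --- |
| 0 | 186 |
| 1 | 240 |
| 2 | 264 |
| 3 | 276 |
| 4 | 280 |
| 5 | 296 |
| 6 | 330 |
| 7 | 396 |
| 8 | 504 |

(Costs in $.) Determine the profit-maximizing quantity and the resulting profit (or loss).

q = 6; profit = -$108

Tabulate TR − TC: q=0: -186; q=1: -203; q=2: -190; q=3: -165; q=4: -132; q=5: -111; q=6: -108; q=7: -137; q=8: -208.
Profit is maximized at q = 6. AVC there is 144/6 = $24 ≤ P, so producing beats shutting down (which would give -$186).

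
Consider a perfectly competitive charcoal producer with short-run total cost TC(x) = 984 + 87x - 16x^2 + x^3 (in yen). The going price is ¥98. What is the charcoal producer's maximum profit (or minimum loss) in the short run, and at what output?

AVC = 87 - 16x + x^2 has its minimum ¥23 at x = 8; price ¥98 clears that bar, so the firm operates.
With MC = 87 - 32x + 3x^2, P = MC on the upward-sloping part at x* = 11.
TR = 98·11 = 1078. TC = 984 + 352 = 1336. Profit = 1078 − 1336 = -¥258.
That loss of ¥258 beats the ¥984 the firm would lose by shutting down; producing recovers ¥726 of fixed cost.

Profit = -¥258 at x = 11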